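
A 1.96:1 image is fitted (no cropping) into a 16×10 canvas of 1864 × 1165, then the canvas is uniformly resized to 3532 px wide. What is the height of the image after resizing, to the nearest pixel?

1802 px

In the 1864×1165 frame the image fills the width: height = 1864 / 1.960 ≈ 951.02 px.
Resizing to 3532 px wide multiplies everything by 1.8948: 951.02 → 1802.04 px.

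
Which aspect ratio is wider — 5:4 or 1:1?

5:4

5:4 = 1.25 and 1; 1.25 > 1.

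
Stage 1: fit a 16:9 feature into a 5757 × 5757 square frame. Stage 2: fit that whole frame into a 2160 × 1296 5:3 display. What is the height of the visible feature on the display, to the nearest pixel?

Inside the 5757×5757 canvas the feature is width-limited at 5757.00 × 3238.31.
square in 2160×1296: fills the height, so the intermediate becomes 1296.00 × 1296.00 — a scale of ×0.2251.
So the feature's height is 3238.31 × 0.2251 ≈ 729.00.

729 px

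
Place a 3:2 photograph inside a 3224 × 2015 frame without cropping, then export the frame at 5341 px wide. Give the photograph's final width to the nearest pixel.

5007 px

In the 3224×2015 frame the photograph fills the height: width = 2015 × 3/2 ≈ 3022.50 px.
Resizing to 5341 px wide multiplies everything by 1.6566: 3022.50 → 5007.19 px.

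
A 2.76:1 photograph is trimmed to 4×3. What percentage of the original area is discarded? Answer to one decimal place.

51.7%

4×3 is narrower than 2.76:1, so the crop keeps the full height and trims the width.
Fraction kept = (1.333)/(2.760) ≈ 48.31%, so 51.69% is lost.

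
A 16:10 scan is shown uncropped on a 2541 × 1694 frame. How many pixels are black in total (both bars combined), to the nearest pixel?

269028 pixels

Since 1.600 > 1.500, the scan is width-limited.
The scan is 2541 × 10/16 ≈ 1588.1250 px tall.
Leftover height: 1694 − 1588.1250 = 105.8750 px.
Across the 2541-px span: 105.8750 × 2541 ≈ 269028 px.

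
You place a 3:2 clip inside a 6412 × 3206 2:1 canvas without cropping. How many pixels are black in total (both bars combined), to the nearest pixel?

5139218 pixels

3:2 (1.500) < 2:1 (2.000), so the clip fills the height.
That makes the image 4809.0000 px wide (3206 × 3/2).
6412 − 4809.0000 = 1603.0000 px of bars.
Bar area = 1603.0000 × 3206 ≈ 5139218 px.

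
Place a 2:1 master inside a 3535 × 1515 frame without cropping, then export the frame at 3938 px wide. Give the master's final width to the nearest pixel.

At 3535×1515 the master is height-limited, so width = 1515 × 2/1 ≈ 3030.00 px.
Scaling 3535 → 3938 is ×1.1140, so the width becomes 3030.00 × 1.1140 ≈ 3375.43 px.

3375 px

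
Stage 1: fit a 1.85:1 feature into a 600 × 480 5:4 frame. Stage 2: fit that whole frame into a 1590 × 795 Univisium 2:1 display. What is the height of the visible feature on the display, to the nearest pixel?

537 px

First fit — 1.85:1 into 600×480 spans the width: 600.00 × 324.32.
5:4 in 1590×795: fills the height, so the intermediate becomes 993.75 × 795.00 — a scale of ×1.6562.
The feature scales with it: height 324.32 × 1.6562 ≈ 537.16.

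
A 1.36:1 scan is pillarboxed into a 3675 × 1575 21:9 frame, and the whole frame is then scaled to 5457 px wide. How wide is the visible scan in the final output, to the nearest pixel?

Fitted into 3675×1575, the scan spans the height; its width is 1575 × 1.360 ≈ 2142.00 px.
The frame scales by 5457/3675 = 1.4849; 2142.00 × 1.4849 ≈ 3180.65 px.

3181 px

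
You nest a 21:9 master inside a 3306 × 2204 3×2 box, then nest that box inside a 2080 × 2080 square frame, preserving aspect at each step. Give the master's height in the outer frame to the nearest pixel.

891 px

Inside the 3306×2204 canvas the master is width-limited at 3306.00 × 1416.86.
The 3×2 canvas is width-limited in 2080×2080, giving 2080.00 × 1386.67; scale factor 0.6292.
Applying the same ×0.6292: 1416.86 → 891.43.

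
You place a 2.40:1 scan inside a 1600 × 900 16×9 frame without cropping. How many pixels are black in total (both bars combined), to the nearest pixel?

2.40:1 is wider than 16×9, so it spans the full width.
That makes the image 666.6667 px tall (1600 / 2.400).
900 − 666.6667 = 233.3333 px of bars.
That's 233.3333 × 1600 ≈ 373333 black pixels.

373333 pixels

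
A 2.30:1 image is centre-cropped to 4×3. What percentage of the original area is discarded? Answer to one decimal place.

42.0%

The height stays; only width is cut (since 4×3 is narrower than 2.30:1).
Fraction kept = (1.333)/(2.300) ≈ 57.97%, so 42.03% is lost.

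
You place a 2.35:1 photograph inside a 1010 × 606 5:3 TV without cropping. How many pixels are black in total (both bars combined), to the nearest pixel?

177975 pixels

2.35:1 is wider than 5:3, so it spans the full width.
That makes the image 429.7872 px tall (1010 / 2.350).
Black = 606 − 429.7872 = 176.2128 px.
Bar area = 176.2128 × 1010 ≈ 177975 px.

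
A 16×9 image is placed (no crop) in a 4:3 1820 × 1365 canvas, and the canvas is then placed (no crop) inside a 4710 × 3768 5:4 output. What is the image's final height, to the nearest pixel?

2649 px

16×9 in 1820×1365: fills the width, so the image is 1820.00 × 1023.75.
The 4:3 canvas is width-limited in 4710×3768, giving 4710.00 × 3532.50; scale factor 2.5879.
Applying the same ×2.5879: 1023.75 → 2649.38.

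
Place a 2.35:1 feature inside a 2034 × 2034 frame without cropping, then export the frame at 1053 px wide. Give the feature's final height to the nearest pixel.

At 2034×2034 the feature is width-limited, so height = 2034 / 2.350 ≈ 865.53 px.
Scaling 2034 → 1053 is ×0.5177, so the height becomes 865.53 × 0.5177 ≈ 448.09 px.

448 px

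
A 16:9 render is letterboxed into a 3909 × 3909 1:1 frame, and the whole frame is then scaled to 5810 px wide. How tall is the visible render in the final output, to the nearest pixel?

3268 px

In the 3909×3909 frame the render fills the width: height = 3909 × 9/16 ≈ 2198.81 px.
Scaling 3909 → 5810 is ×1.4863, so the height becomes 2198.81 × 1.4863 ≈ 3268.12 px.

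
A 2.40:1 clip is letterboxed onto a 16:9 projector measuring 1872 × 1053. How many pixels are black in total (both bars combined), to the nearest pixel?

Since 2.400 > 1.778, the clip is width-limited.
Content height = 1872 / 2.400 ≈ 780.0000 px.
1053 − 780.0000 = 273.0000 px of bars.
Across the 1872-px span: 273.0000 × 1872 ≈ 511056 px.

511056 pixels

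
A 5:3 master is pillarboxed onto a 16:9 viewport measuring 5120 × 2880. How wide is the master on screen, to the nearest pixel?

5:3 is narrower than 16:9, so it spans the full height.
That makes the image 4800.00 px wide (2880 × 5/3).

4800 px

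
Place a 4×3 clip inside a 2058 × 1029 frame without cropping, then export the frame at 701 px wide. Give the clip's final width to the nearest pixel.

467 px

At 2058×1029 the clip is height-limited, so width = 1029 × 4/3 ≈ 1372.00 px.
Resizing to 701 px wide multiplies everything by 0.3406: 1372.00 → 467.33 px.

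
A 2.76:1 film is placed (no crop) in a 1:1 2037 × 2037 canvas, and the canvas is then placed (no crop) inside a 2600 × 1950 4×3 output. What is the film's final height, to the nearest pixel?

707 px

Inside the 2037×2037 canvas the film is width-limited at 2037.00 × 738.04.
1:1 in 2600×1950: fills the height, so the intermediate becomes 1950.00 × 1950.00 — a scale of ×0.9573.
The film scales with it: height 738.04 × 0.9573 ≈ 706.52.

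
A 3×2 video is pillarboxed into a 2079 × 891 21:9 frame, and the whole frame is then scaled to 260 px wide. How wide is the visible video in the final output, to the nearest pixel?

At 2079×891 the video is height-limited, so width = 891 × 3/2 ≈ 1336.50 px.
The frame scales by 260/2079 = 0.1251; 1336.50 × 0.1251 ≈ 167.14 px.

167 px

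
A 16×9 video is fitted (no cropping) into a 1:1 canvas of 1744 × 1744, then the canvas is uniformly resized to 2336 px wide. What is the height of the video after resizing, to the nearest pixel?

At 1744×1744 the video is width-limited, so height = 1744 × 9/16 ≈ 981.00 px.
Scaling 1744 → 2336 is ×1.3394, so the height becomes 981.00 × 1.3394 ≈ 1314.00 px.

1314 px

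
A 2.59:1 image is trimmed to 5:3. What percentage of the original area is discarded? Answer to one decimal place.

35.6%

5:3 is narrower than 2.59:1, so the crop keeps the full height and trims the width.
(1.667)/(2.590) ≈ 0.644 of the area survives, leaving 35.65% discarded.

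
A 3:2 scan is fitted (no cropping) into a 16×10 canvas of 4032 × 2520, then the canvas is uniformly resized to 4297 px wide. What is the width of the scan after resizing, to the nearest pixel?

4028 px

At 4032×2520 the scan is height-limited, so width = 2520 × 3/2 ≈ 3780.00 px.
Scaling 4032 → 4297 is ×1.0657, so the width becomes 3780.00 × 1.0657 ≈ 4028.44 px.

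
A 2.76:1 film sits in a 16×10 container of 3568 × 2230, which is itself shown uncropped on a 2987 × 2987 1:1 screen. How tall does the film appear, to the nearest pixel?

1082 px

First fit — 2.76:1 into 3568×2230 spans the width: 3568.00 × 1292.75.
Second fit — the 16×10 canvas into 2987×2987 spans the width: 2987.00 × 1866.88 (×0.8372 from 3568×2230).
So the film's height is 1292.75 × 0.8372 ≈ 1082.25.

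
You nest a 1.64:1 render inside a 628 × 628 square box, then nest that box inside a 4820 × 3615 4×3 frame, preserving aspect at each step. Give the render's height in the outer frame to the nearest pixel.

First fit — 1.64:1 into 628×628 spans the width: 628.00 × 382.93.
The square canvas is height-limited in 4820×3615, giving 3615.00 × 3615.00; scale factor 5.7564.
The render scales with it: height 382.93 × 5.7564 ≈ 2204.27.

2204 px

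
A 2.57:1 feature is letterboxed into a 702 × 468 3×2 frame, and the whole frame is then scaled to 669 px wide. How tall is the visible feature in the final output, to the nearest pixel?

Fitted into 702×468, the feature spans the width; its height is 702 / 2.570 ≈ 273.15 px.
The frame scales by 669/702 = 0.9530; 273.15 × 0.9530 ≈ 260.31 px.

260 px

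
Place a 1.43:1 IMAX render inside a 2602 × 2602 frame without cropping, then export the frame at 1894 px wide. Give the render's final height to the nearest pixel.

1324 px

In the 2602×2602 frame the render fills the width: height = 2602 / 1.430 ≈ 1819.58 px.
Scaling 2602 → 1894 is ×0.7279, so the height becomes 1819.58 × 0.7279 ≈ 1324.48 px.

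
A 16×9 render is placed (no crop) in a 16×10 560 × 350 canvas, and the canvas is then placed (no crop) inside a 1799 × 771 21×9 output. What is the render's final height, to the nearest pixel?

694 px

16×9 in 560×350: fills the width, so the render is 560.00 × 315.00.
Second fit — the 16×10 canvas into 1799×771 spans the height: 1233.60 × 771.00 (×2.2029 from 560×350).
Applying the same ×2.2029: 315.00 → 693.90.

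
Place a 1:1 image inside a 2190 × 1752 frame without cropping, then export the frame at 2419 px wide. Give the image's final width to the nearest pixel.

Fitted into 2190×1752, the image spans the height; its width is 1752 × 1/1 ≈ 1752.00 px.
The frame scales by 2419/2190 = 1.1046; 1752.00 × 1.1046 ≈ 1935.20 px.

1935 px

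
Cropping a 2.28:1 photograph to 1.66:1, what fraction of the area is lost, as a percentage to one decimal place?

27.2%

1.66:1 is narrower than 2.28:1, so the crop keeps the full height and trims the width.
Fraction kept = (1.660)/(2.280) ≈ 72.81%, so 27.19% is lost.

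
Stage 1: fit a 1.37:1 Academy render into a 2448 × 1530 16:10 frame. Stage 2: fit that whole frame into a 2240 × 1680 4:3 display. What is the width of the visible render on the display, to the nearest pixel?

1918 px

1.37:1 Academy in 2448×1530: fills the height, so the render is 2096.10 × 1530.00.
Second fit — the 16:10 canvas into 2240×1680 spans the width: 2240.00 × 1400.00 (×0.9150 from 2448×1530).
Applying the same ×0.9150: 2096.10 → 1918.00.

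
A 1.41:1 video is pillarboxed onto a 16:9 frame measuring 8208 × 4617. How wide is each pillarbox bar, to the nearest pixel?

849 px

1.41:1 is narrower than 16:9, so it spans the full height.
That makes the image 6509.97 px wide (4617 × 1.410).
Leftover width: 8208 − 6509.97 = 1698.03 px → 849.01 each side.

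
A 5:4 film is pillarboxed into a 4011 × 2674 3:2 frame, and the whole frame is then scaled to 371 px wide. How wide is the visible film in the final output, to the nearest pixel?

309 px

At 4011×2674 the film is height-limited, so width = 2674 × 5/4 ≈ 3342.50 px.
Resizing to 371 px wide multiplies everything by 0.0925: 3342.50 → 309.17 px.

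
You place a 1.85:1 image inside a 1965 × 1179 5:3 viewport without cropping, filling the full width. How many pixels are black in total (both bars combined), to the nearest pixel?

229586 pixels

Content height = 1965 / 1.850 ≈ 1062.1622 px.
Leftover height: 1179 − 1062.1622 = 116.8378 px.
Across the 1965-px span: 116.8378 × 1965 ≈ 229586 px.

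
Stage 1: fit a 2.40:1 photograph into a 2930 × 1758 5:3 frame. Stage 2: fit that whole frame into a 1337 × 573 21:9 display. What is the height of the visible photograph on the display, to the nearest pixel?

First fit — 2.40:1 into 2930×1758 spans the width: 2930.00 × 1220.83.
Second fit — the 5:3 canvas into 1337×573 spans the height: 955.00 × 573.00 (×0.3259 from 2930×1758).
Applying the same ×0.3259: 1220.83 → 397.92.

398 px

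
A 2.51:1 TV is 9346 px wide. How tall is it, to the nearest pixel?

At 2.51:1, 9346 / 2.510 ≈ 3723.51.

3724 px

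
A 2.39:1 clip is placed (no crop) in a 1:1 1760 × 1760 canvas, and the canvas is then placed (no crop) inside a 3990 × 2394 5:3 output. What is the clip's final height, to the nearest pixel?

1002 px

First fit — 2.39:1 into 1760×1760 spans the width: 1760.00 × 736.40.
The 1:1 canvas is height-limited in 3990×2394, giving 2394.00 × 2394.00; scale factor 1.3602.
The clip scales with it: height 736.40 × 1.3602 ≈ 1001.67.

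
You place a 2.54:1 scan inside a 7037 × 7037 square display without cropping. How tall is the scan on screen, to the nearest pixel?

2770 px

2.54:1 is wider than square, so it spans the full width.
The scan is 7037 / 2.540 ≈ 2770.47 px tall.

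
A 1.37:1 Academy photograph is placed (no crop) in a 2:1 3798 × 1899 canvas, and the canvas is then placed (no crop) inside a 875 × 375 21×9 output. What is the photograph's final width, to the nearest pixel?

First fit — 1.37:1 Academy into 3798×1899 spans the height: 2601.63 × 1899.00.
2:1 in 875×375: fills the height, so the intermediate becomes 750.00 × 375.00 — a scale of ×0.1975.
The photograph scales with it: width 2601.63 × 0.1975 ≈ 513.75.

514 px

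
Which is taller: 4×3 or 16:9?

4×3 = 1.333 and 16:9 = 1.778; 1.778 > 1.333. The smaller width-to-height ratio is the taller frame.

4×3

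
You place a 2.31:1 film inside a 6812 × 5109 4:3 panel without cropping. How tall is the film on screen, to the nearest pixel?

2.31:1 (2.310) > 4:3 (1.333), so the film fills the width.
Content height = 6812 / 2.310 ≈ 2948.92 px.

2949 px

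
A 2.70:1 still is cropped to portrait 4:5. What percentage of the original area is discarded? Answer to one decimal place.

The height stays; only width is cut (since portrait 4:5 is narrower than 2.70:1).
Area ratio = (0.800)/(2.700) = 29.63%; the remaining 70.37% is cropped out.

70.4%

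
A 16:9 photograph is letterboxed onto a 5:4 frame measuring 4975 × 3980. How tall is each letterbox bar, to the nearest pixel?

16:9 (1.778) > 5:4 (1.250), so the photograph fills the width.
Content height = 4975 × 9/16 ≈ 2798.44 px.
3980 − 2798.44 = 1181.56 px of bars (590.78 each).

591 px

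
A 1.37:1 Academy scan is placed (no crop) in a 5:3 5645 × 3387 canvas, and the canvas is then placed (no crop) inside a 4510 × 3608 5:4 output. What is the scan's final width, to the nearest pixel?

1.37:1 Academy in 5645×3387: fills the height, so the scan is 4640.19 × 3387.00.
5:3 in 4510×3608: fills the width, so the intermediate becomes 4510.00 × 2706.00 — a scale of ×0.7989.
So the scan's width is 4640.19 × 0.7989 ≈ 3707.22.

3707 px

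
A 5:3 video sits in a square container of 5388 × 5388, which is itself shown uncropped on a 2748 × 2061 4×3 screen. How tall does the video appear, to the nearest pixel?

5:3 in 5388×5388: fills the width, so the video is 5388.00 × 3232.80.
Second fit — the square canvas into 2748×2061 spans the height: 2061.00 × 2061.00 (×0.3825 from 5388×5388).
Applying the same ×0.3825: 3232.80 → 1236.60.

1237 px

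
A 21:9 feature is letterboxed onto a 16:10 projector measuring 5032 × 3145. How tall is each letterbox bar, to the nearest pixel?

Since 2.333 > 1.600, the feature is width-limited.
That makes the image 2156.57 px tall (5032 × 9/21).
3145 − 2156.57 = 988.43 px of bars (494.21 each).

494 px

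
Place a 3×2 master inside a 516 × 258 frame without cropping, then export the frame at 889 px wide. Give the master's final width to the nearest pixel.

667 px

In the 516×258 frame the master fills the height: width = 258 × 3/2 ≈ 387.00 px.
Scaling 516 → 889 is ×1.7229, so the width becomes 387.00 × 1.7229 ≈ 666.75 px.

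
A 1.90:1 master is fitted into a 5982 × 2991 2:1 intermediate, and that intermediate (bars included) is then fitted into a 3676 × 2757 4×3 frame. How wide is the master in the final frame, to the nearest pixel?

3492 px

1.90:1 in 5982×2991: fills the height, so the master is 5682.90 × 2991.00.
Second fit — the 2:1 canvas into 3676×2757 spans the width: 3676.00 × 1838.00 (×0.6145 from 5982×2991).
So the master's width is 5682.90 × 0.6145 ≈ 3492.20.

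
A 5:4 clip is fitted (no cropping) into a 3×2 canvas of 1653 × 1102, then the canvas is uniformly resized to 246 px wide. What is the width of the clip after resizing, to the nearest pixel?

At 1653×1102 the clip is height-limited, so width = 1102 × 5/4 ≈ 1377.50 px.
Resizing to 246 px wide multiplies everything by 0.1488: 1377.50 → 205.00 px.

205 px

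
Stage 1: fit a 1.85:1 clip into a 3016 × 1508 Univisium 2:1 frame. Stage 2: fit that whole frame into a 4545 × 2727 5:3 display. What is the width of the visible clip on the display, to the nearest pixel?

First fit — 1.85:1 into 3016×1508 spans the height: 2789.80 × 1508.00.
Univisium 2:1 in 4545×2727: fills the width, so the intermediate becomes 4545.00 × 2272.50 — a scale of ×1.5070.
The clip scales with it: width 2789.80 × 1.5070 ≈ 4204.12.

4204 px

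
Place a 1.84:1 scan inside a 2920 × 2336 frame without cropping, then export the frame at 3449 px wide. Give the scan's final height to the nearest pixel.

In the 2920×2336 frame the scan fills the width: height = 2920 / 1.840 ≈ 1586.96 px.
The frame scales by 3449/2920 = 1.1812; 1586.96 × 1.1812 ≈ 1874.46 px.

1874 px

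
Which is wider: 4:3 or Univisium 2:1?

4:3 = 1.333 and Univisium 2:1 = 2; 2 > 1.333.

Univisium 2:1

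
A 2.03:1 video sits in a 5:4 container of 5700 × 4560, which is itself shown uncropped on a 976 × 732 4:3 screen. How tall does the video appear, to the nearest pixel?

First fit — 2.03:1 into 5700×4560 spans the width: 5700.00 × 2807.88.
5:4 in 976×732: fills the height, so the intermediate becomes 915.00 × 732.00 — a scale of ×0.1605.
The video scales with it: height 2807.88 × 0.1605 ≈ 450.74.

451 px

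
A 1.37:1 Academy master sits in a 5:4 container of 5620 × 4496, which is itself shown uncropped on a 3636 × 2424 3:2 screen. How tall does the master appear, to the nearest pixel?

2212 px

Inside the 5620×4496 canvas the master is width-limited at 5620.00 × 4102.19.
5:4 in 3636×2424: fills the height, so the intermediate becomes 3030.00 × 2424.00 — a scale of ×0.5391.
The master scales with it: height 4102.19 × 0.5391 ≈ 2211.68.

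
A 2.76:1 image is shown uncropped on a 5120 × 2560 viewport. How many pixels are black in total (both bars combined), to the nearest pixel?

3609229 pixels

Since 2.760 > 2.000, the image is width-limited.
That makes the image 1855.0725 px tall (5120 / 2.760).
Leftover height: 2560 − 1855.0725 = 704.9275 px.
Across the 5120-px span: 704.9275 × 5120 ≈ 3609229 px.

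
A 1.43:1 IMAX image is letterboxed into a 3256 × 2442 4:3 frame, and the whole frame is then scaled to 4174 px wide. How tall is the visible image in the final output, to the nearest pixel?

In the 3256×2442 frame the image fills the width: height = 3256 / 1.430 ≈ 2276.92 px.
The frame scales by 4174/3256 = 1.2819; 2276.92 × 1.2819 ≈ 2918.88 px.

2919 px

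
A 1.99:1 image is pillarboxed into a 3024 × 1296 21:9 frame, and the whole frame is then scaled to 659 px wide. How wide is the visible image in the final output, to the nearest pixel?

Fitted into 3024×1296, the image spans the height; its width is 1296 × 1.990 ≈ 2579.04 px.
The frame scales by 659/3024 = 0.2179; 2579.04 × 0.2179 ≈ 562.03 px.

562 px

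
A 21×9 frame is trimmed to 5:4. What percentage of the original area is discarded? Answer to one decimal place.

Going from 21×9 to 5:4 means cutting width while keeping height.
(1.250)/(2.333) ≈ 0.536 of the area survives, leaving 46.43% discarded.

46.4%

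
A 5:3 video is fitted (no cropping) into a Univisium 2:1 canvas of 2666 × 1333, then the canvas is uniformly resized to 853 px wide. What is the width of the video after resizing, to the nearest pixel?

711 px

Fitted into 2666×1333, the video spans the height; its width is 1333 × 5/3 ≈ 2221.67 px.
The frame scales by 853/2666 = 0.3200; 2221.67 × 0.3200 ≈ 710.83 px.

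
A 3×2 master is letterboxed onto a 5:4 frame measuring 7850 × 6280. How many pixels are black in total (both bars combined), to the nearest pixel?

8216333 pixels

Since 1.500 > 1.250, the master is width-limited.
The master is 7850 × 2/3 ≈ 5233.3333 px tall.
Black = 6280 − 5233.3333 = 1046.6667 px.
That's 1046.6667 × 7850 ≈ 8216333 black pixels.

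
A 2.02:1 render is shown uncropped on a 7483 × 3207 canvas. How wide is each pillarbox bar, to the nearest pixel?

2.02:1 (2.020) < 21:9 (2.333), so the render fills the height.
That makes the image 6478.14 px wide (3207 × 2.020).
7483 − 6478.14 = 1004.86 px of bars (502.43 each).

502 px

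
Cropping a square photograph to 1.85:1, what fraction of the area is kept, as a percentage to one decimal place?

54.1%

The width stays; only height is cut (since 1.85:1 is wider than square).
Area ratio = (1.000)/(1.850) = 54.05% retained.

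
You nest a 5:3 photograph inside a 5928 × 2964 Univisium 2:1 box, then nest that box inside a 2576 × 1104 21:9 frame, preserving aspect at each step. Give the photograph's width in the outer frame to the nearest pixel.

1840 px

First fit — 5:3 into 5928×2964 spans the height: 4940.00 × 2964.00.
Second fit — the Univisium 2:1 canvas into 2576×1104 spans the height: 2208.00 × 1104.00 (×0.3725 from 5928×2964).
So the photograph's width is 4940.00 × 0.3725 ≈ 1840.00.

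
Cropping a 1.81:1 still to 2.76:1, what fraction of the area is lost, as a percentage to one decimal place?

The width stays; only height is cut (since 2.76:1 is wider than 1.81:1).
Area ratio = (1.810)/(2.760) = 65.58%; the remaining 34.42% is cropped out.

34.4%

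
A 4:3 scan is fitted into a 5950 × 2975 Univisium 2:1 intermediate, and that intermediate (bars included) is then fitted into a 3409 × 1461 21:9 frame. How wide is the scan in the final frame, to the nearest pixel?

1948 px

Inside the 5950×2975 canvas the scan is height-limited at 3966.67 × 2975.00.
Univisium 2:1 in 3409×1461: fills the height, so the intermediate becomes 2922.00 × 1461.00 — a scale of ×0.4911.
So the scan's width is 3966.67 × 0.4911 ≈ 1948.00.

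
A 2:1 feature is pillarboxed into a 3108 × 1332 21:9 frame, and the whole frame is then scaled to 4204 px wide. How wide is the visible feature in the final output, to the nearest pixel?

In the 3108×1332 frame the feature fills the height: width = 1332 × 2/1 ≈ 2664.00 px.
Scaling 3108 → 4204 is ×1.3526, so the width becomes 2664.00 × 1.3526 ≈ 3603.43 px.

3603 px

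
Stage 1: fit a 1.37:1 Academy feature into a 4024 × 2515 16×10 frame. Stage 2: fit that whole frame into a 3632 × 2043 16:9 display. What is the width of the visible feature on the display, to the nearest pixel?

First fit — 1.37:1 Academy into 4024×2515 spans the height: 3445.55 × 2515.00.
Second fit — the 16×10 canvas into 3632×2043 spans the height: 3268.80 × 2043.00 (×0.8123 from 4024×2515).
So the feature's width is 3445.55 × 0.8123 ≈ 2798.91.

2799 px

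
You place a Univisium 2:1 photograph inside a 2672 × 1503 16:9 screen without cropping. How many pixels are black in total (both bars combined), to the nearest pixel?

Univisium 2:1 is wider than 16:9, so it spans the full width.
Content height = 2672 × 1/2 ≈ 1336.0000 px.
Leftover height: 1503 − 1336.0000 = 167.0000 px.
That's 167.0000 × 2672 ≈ 446224 black pixels.

446224 pixels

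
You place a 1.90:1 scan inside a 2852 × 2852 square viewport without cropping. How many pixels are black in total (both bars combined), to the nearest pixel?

1.90:1 (1.900) > square (1.000), so the scan fills the width.
The scan is 2852 / 1.900 ≈ 1501.0526 px tall.
Black = 2852 − 1501.0526 = 1350.9474 px.
That's 1350.9474 × 2852 ≈ 3852902 black pixels.

3852902 pixels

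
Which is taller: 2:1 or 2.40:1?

2 and 2.4; 2.4 > 2. The smaller width-to-height ratio is the taller frame.

2:1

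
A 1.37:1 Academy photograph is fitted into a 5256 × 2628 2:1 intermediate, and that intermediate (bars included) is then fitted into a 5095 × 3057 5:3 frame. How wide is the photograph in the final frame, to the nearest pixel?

3490 px

1.37:1 Academy in 5256×2628: fills the height, so the photograph is 3600.36 × 2628.00.
The 2:1 canvas is width-limited in 5095×3057, giving 5095.00 × 2547.50; scale factor 0.9694.
So the photograph's width is 3600.36 × 0.9694 ≈ 3490.07.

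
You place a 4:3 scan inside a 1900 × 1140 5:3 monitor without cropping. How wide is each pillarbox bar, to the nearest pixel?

190 px

4:3 (1.333) < 5:3 (1.667), so the scan fills the height.
Content width = 1140 × 4/3 ≈ 1520.00 px.
Black = 1900 − 1520.00 = 380.00 px, or 190.00 per bar.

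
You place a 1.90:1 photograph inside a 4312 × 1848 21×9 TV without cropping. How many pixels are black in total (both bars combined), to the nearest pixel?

1479878 pixels

1.90:1 is narrower than 21×9, so it spans the full height.
The photograph is 1848 × 1.900 ≈ 3511.2000 px wide.
Leftover width: 4312 − 3511.2000 = 800.8000 px.
That's 800.8000 × 1848 ≈ 1479878 black pixels.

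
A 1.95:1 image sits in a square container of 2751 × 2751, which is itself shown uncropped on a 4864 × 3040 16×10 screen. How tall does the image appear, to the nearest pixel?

First fit — 1.95:1 into 2751×2751 spans the width: 2751.00 × 1410.77.
The square canvas is height-limited in 4864×3040, giving 3040.00 × 3040.00; scale factor 1.1051.
So the image's height is 1410.77 × 1.1051 ≈ 1558.97.

1559 px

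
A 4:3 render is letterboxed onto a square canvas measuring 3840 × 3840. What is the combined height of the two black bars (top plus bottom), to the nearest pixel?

960 px

4:3 (1.333) > square (1.000), so the render fills the width.
The render is 3840 × 3/4 ≈ 2880.00 px tall.
Black = 3840 − 2880.00 = 960.00 px.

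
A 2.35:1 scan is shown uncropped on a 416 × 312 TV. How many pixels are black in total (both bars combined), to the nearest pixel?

56151 pixels

2.35:1 is wider than 4:3, so it spans the full width.
Content height = 416 / 2.350 ≈ 177.0213 px.
Leftover height: 312 − 177.0213 = 134.9787 px.
Across the 416-px span: 134.9787 × 416 ≈ 56151 px.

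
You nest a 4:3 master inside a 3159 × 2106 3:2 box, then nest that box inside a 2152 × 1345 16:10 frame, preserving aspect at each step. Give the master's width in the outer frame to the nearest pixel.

1793 px

First fit — 4:3 into 3159×2106 spans the height: 2808.00 × 2106.00.
3:2 in 2152×1345: fills the height, so the intermediate becomes 2017.50 × 1345.00 — a scale of ×0.6387.
Applying the same ×0.6387: 2808.00 → 1793.33.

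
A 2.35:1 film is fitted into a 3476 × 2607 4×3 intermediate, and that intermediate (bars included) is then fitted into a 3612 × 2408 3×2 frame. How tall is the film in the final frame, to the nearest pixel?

2.35:1 in 3476×2607: fills the width, so the film is 3476.00 × 1479.15.
The 4×3 canvas is height-limited in 3612×2408, giving 3210.67 × 2408.00; scale factor 0.9237.
Applying the same ×0.9237: 1479.15 → 1366.24.

1366 px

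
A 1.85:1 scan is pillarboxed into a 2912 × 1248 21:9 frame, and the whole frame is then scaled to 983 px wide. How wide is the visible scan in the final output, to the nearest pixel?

In the 2912×1248 frame the scan fills the height: width = 1248 × 1.850 ≈ 2308.80 px.
The frame scales by 983/2912 = 0.3376; 2308.80 × 0.3376 ≈ 779.38 px.

779 px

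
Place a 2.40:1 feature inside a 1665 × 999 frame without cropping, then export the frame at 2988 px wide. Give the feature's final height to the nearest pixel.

Fitted into 1665×999, the feature spans the width; its height is 1665 / 2.400 ≈ 693.75 px.
The frame scales by 2988/1665 = 1.7946; 693.75 × 1.7946 ≈ 1245.00 px.

1245 px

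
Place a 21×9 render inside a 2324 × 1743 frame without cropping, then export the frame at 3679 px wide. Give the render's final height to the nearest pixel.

At 2324×1743 the render is width-limited, so height = 2324 × 9/21 ≈ 996.00 px.
Scaling 2324 → 3679 is ×1.5830, so the height becomes 996.00 × 1.5830 ≈ 1576.71 px.

1577 px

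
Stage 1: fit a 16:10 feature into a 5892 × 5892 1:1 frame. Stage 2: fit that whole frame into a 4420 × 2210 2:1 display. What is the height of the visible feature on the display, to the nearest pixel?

1381 px

Inside the 5892×5892 canvas the feature is width-limited at 5892.00 × 3682.50.
The 1:1 canvas is height-limited in 4420×2210, giving 2210.00 × 2210.00; scale factor 0.3751.
Applying the same ×0.3751: 3682.50 → 1381.25.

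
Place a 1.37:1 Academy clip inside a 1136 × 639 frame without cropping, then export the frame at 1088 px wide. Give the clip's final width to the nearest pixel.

Fitted into 1136×639, the clip spans the height; its width is 639 × 1.370 ≈ 875.43 px.
Resizing to 1088 px wide multiplies everything by 0.9577: 875.43 → 838.44 px.

838 px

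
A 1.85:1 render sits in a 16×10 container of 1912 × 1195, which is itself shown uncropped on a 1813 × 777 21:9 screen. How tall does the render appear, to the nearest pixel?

1.85:1 in 1912×1195: fills the width, so the render is 1912.00 × 1033.51.
The 16×10 canvas is height-limited in 1813×777, giving 1243.20 × 777.00; scale factor 0.6502.
So the render's height is 1033.51 × 0.6502 ≈ 672.00.

672 px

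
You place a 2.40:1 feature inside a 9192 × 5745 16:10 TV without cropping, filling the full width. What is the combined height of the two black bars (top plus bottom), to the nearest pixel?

The feature is 9192 / 2.400 ≈ 3830.00 px tall.
Leftover height: 5745 − 3830.00 = 1915.00 px.

1915 px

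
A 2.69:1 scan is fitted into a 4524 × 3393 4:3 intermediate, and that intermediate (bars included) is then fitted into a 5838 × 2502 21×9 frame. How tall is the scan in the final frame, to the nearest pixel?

1240 px

First fit — 2.69:1 into 4524×3393 spans the width: 4524.00 × 1681.78.
The 4:3 canvas is height-limited in 5838×2502, giving 3336.00 × 2502.00; scale factor 0.7374.
So the scan's height is 1681.78 × 0.7374 ≈ 1240.15.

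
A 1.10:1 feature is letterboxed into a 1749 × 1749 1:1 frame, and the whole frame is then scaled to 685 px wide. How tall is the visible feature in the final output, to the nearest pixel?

At 1749×1749 the feature is width-limited, so height = 1749 / 1.100 ≈ 1590.00 px.
The frame scales by 685/1749 = 0.3917; 1590.00 × 0.3917 ≈ 622.73 px.

623 px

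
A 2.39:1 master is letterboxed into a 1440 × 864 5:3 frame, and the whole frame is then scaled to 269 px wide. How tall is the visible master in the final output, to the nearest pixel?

In the 1440×864 frame the master fills the width: height = 1440 / 2.390 ≈ 602.51 px.
Resizing to 269 px wide multiplies everything by 0.1868: 602.51 → 112.55 px.

113 px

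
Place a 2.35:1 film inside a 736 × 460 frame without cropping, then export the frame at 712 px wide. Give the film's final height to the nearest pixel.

303 px

At 736×460 the film is width-limited, so height = 736 / 2.350 ≈ 313.19 px.
Scaling 736 → 712 is ×0.9674, so the height becomes 313.19 × 0.9674 ≈ 302.98 px.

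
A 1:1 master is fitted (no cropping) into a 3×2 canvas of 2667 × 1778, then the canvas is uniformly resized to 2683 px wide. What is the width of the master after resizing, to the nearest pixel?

1789 px

In the 2667×1778 frame the master fills the height: width = 1778 × 1/1 ≈ 1778.00 px.
Resizing to 2683 px wide multiplies everything by 1.0060: 1778.00 → 1788.67 px.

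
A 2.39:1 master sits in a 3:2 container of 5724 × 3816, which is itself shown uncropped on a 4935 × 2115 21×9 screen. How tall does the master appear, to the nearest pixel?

First fit — 2.39:1 into 5724×3816 spans the width: 5724.00 × 2394.98.
3:2 in 4935×2115: fills the height, so the intermediate becomes 3172.50 × 2115.00 — a scale of ×0.5542.
Applying the same ×0.5542: 2394.98 → 1327.41.

1327 px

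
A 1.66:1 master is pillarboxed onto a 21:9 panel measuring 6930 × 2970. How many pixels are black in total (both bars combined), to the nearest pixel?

1.66:1 is narrower than 21:9, so it spans the full height.
Content width = 2970 × 1.660 ≈ 4930.2000 px.
Leftover width: 6930 − 4930.2000 = 1999.8000 px.
Bar area = 1999.8000 × 2970 ≈ 5939406 px.

5939406 pixels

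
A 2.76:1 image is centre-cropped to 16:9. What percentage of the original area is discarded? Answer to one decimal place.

35.6%

The height stays; only width is cut (since 16:9 is narrower than 2.76:1).
Fraction kept = (1.778)/(2.760) ≈ 64.41%, so 35.59% is lost.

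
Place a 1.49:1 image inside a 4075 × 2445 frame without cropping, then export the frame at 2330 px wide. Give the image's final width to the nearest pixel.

2083 px

At 4075×2445 the image is height-limited, so width = 2445 × 1.490 ≈ 3643.05 px.
Scaling 4075 → 2330 is ×0.5718, so the width becomes 3643.05 × 0.5718 ≈ 2083.02 px.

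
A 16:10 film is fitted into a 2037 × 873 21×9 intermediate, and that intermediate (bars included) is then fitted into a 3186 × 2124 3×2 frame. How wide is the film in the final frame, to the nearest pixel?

First fit — 16:10 into 2037×873 spans the height: 1396.80 × 873.00.
Second fit — the 21×9 canvas into 3186×2124 spans the width: 3186.00 × 1365.43 (×1.5641 from 2037×873).
Applying the same ×1.5641: 1396.80 → 2184.69.

2185 px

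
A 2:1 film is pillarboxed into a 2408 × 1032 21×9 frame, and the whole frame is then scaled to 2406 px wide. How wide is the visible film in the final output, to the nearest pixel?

Fitted into 2408×1032, the film spans the height; its width is 1032 × 2/1 ≈ 2064.00 px.
Scaling 2408 → 2406 is ×0.9992, so the width becomes 2064.00 × 0.9992 ≈ 2062.29 px.

2062 px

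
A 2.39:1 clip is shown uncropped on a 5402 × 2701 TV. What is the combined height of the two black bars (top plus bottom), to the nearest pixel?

2.39:1 is wider than Univisium 2:1, so it spans the full width.
Content height = 5402 / 2.390 ≈ 2260.25 px.
Leftover height: 2701 − 2260.25 = 440.75 px.

441 px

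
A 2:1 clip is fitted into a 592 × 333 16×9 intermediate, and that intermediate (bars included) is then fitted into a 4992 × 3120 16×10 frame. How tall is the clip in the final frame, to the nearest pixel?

2:1 in 592×333: fills the width, so the clip is 592.00 × 296.00.
The 16×9 canvas is width-limited in 4992×3120, giving 4992.00 × 2808.00; scale factor 8.4324.
The clip scales with it: height 296.00 × 8.4324 ≈ 2496.00.

2496 px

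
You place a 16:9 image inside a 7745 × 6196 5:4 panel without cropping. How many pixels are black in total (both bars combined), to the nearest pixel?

14246443 pixels

Since 1.778 > 1.250, the image is width-limited.
Content height = 7745 × 9/16 ≈ 4356.5625 px.
Leftover height: 6196 − 4356.5625 = 1839.4375 px.
Across the 7745-px span: 1839.4375 × 7745 ≈ 14246443 px.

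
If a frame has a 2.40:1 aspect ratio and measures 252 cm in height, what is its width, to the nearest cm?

605 cm

252 × 2.400 = 604.80.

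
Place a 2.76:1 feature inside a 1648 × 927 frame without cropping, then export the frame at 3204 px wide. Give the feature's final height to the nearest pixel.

In the 1648×927 frame the feature fills the width: height = 1648 / 2.760 ≈ 597.10 px.
The frame scales by 3204/1648 = 1.9442; 597.10 × 1.9442 ≈ 1160.87 px.

1161 px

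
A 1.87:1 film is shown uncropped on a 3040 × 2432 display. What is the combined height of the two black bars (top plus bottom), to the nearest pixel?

806 px

Since 1.870 > 1.250, the film is width-limited.
That makes the image 1625.67 px tall (3040 / 1.870).
2432 − 1625.67 = 806.33 px of bars.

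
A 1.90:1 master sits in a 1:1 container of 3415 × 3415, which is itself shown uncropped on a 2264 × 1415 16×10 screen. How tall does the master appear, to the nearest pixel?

Inside the 3415×3415 canvas the master is width-limited at 3415.00 × 1797.37.
Second fit — the 1:1 canvas into 2264×1415 spans the height: 1415.00 × 1415.00 (×0.4143 from 3415×3415).
Applying the same ×0.4143: 1797.37 → 744.74.

745 px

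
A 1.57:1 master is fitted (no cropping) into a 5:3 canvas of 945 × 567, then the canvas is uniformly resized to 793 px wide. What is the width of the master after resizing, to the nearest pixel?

In the 945×567 frame the master fills the height: width = 567 × 1.570 ≈ 890.19 px.
Resizing to 793 px wide multiplies everything by 0.8392: 890.19 → 747.01 px.

747 px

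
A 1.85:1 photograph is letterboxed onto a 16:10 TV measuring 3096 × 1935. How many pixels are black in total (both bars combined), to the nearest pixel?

809562 pixels

Since 1.850 > 1.600, the photograph is width-limited.
That makes the image 1673.5135 px tall (3096 / 1.850).
1935 − 1673.5135 = 261.4865 px of bars.
Bar area = 261.4865 × 3096 ≈ 809562 px.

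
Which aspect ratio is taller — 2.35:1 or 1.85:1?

1.85:1

2.35 and 1.85; 2.35 > 1.85. The smaller width-to-height ratio is the taller frame.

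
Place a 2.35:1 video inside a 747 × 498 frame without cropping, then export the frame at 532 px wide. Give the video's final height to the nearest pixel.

226 px

Fitted into 747×498, the video spans the width; its height is 747 / 2.350 ≈ 317.87 px.
Scaling 747 → 532 is ×0.7122, so the height becomes 317.87 × 0.7122 ≈ 226.38 px.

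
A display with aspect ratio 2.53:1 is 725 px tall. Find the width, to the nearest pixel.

1834 px

725 × 2.530 = 1834.25.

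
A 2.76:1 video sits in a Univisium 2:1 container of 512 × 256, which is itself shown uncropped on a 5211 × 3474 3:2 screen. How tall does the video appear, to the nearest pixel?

2.76:1 in 512×256: fills the width, so the video is 512.00 × 185.51.
The Univisium 2:1 canvas is width-limited in 5211×3474, giving 5211.00 × 2605.50; scale factor 10.1777.
So the video's height is 185.51 × 10.1777 ≈ 1888.04.

1888 px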